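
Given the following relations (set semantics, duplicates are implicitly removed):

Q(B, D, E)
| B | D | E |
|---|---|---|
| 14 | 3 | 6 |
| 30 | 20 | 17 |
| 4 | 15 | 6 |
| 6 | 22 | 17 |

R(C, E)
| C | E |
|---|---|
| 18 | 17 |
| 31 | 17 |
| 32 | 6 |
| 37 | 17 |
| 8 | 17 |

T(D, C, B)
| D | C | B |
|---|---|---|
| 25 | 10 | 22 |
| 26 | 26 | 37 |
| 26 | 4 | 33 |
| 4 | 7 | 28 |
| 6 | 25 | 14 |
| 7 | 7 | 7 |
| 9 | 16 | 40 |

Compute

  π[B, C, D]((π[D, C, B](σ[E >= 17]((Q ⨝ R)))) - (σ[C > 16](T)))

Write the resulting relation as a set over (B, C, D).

Q ⋈ R (natural join on E): {(14, 3, 6, 32), (30, 20, 17, 18), (30, 20, 17, 31), (30, 20, 17, 37), (30, 20, 17, 8), (4, 15, 6, 32), (6, 22, 17, 18), (6, 22, 17, 31), (6, 22, 17, 37), (6, 22, 17, 8)}
Apply σ_{E >= 17}; surviving tuples: {(30, 20, 17, 18), (30, 20, 17, 31), (30, 20, 17, 37), (30, 20, 17, 8), (6, 22, 17, 18), (6, 22, 17, 31), (6, 22, 17, 37), (6, 22, 17, 8)}
π_{D, C, B} gives {(20, 18, 30), (20, 31, 30), (20, 37, 30), (20, 8, 30), (22, 18, 6), (22, 31, 6), (22, 37, 6), (22, 8, 6)}.
Apply σ_{C > 16}; surviving tuples: {(26, 26, 37), (6, 25, 14)}
Difference: {(20, 18, 30), (20, 31, 30), (20, 37, 30), (20, 8, 30), (22, 18, 6), (22, 31, 6), (22, 37, 6), (22, 8, 6)} with {(26, 26, 37), (6, 25, 14)} → {(20, 18, 30), (20, 31, 30), (20, 37, 30), (20, 8, 30), (22, 18, 6), (22, 31, 6), (22, 37, 6), (22, 8, 6)}
π_{B, C, D} gives {(30, 18, 20), (30, 31, 20), (30, 37, 20), (30, 8, 20), (6, 18, 22), (6, 31, 22), (6, 37, 22), (6, 8, 22)}.

{(30, 18, 20), (30, 31, 20), (30, 37, 20), (30, 8, 20), (6, 18, 22), (6, 31, 22), (6, 37, 22), (6, 8, 22)}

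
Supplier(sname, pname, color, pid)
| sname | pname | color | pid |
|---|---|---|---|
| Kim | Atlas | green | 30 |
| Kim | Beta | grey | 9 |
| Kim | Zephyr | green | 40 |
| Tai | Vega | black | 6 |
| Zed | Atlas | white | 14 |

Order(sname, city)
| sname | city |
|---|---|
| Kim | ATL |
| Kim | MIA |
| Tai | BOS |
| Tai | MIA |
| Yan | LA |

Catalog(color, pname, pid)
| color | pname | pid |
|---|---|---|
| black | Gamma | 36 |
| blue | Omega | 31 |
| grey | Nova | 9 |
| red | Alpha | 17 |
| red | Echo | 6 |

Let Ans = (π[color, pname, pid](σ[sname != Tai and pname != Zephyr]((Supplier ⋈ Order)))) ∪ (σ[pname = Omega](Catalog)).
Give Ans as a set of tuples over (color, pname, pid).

Joining Supplier and Order on sname yields {(Kim, Atlas, green, 30, ATL), (Kim, Atlas, green, 30, MIA), (Kim, Beta, grey, 9, ATL), (Kim, Beta, grey, 9, MIA), (Kim, Zephyr, green, 40, ATL), (Kim, Zephyr, green, 40, MIA), (Tai, Vega, black, 6, BOS), (Tai, Vega, black, 6, MIA)}.
σ[sname != Tai and pname != Zephyr]: keep tuples satisfying sname != Tai and pname != Zephyr → {(Kim, Atlas, green, 30, ATL), (Kim, Atlas, green, 30, MIA), (Kim, Beta, grey, 9, ATL), (Kim, Beta, grey, 9, MIA)}
Keep only column(s) color, pname, pid (2 duplicate(s) eliminated): {(green, Atlas, 30), (grey, Beta, 9)}
σ[pname = Omega]: keep tuples satisfying pname = Omega → {(blue, Omega, 31)}
Union: {(green, Atlas, 30), (grey, Beta, 9)} with {(blue, Omega, 31)} → {(blue, Omega, 31), (green, Atlas, 30), (grey, Beta, 9)}

{(blue, Omega, 31), (green, Atlas, 30), (grey, Beta, 9)}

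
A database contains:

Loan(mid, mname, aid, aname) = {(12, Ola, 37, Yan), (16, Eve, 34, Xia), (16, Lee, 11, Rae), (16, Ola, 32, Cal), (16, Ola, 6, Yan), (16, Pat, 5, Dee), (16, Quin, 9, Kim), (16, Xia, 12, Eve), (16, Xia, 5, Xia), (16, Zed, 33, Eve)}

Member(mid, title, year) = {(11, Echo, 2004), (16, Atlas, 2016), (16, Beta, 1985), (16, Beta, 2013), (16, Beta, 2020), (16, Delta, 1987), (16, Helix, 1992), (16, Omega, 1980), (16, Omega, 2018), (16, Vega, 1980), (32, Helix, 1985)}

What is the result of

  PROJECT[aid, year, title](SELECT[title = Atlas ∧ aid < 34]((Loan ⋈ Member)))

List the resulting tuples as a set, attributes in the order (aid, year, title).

{(11, 2016, Atlas), (12, 2016, Atlas), (32, 2016, Atlas), (33, 2016, Atlas), (5, 2016, Atlas), (6, 2016, Atlas), (9, 2016, Atlas)}

Natural join on mid: {(16, Eve, 34, Xia, Atlas, 2016), (16, Eve, 34, Xia, Beta, 1985), (16, Eve, 34, Xia, Beta, 2013), (16, Eve, 34, Xia, Beta, 2020), (16, Eve, 34, Xia, Delta, 1987), (16, Eve, 34, Xia, Helix, 1992), (16, Eve, 34, Xia, Omega, 1980), (16, Eve, 34, Xia, Omega, 2018), (16, Eve, 34, Xia, Vega, 1980), (16, Lee, 11, Rae, Atlas, 2016), (16, Lee, 11, Rae, Beta, 1985), (16, Lee, 11, Rae, Beta, 2013), (16, Lee, 11, Rae, Beta, 2020), (16, Lee, 11, Rae, Delta, 1987), (16, Lee, 11, Rae, Helix, 1992), (16, Lee, 11, Rae, Omega, 1980), (16, Lee, 11, Rae, Omega, 2018), (16, Lee, 11, Rae, Vega, 1980), (16, Ola, 32, Cal, Atlas, 2016), (16, Ola, 32, Cal, Beta, 1985), (16, Ola, 32, Cal, Beta, 2013), (16, Ola, 32, Cal, Beta, 2020), (16, Ola, 32, Cal, Delta, 1987), (16, Ola, 32, Cal, Helix, 1992), (16, Ola, 32, Cal, Omega, 1980), (16, Ola, 32, Cal, Omega, 2018), (16, Ola, 32, Cal, Vega, 1980), (16, Ola, 6, Yan, Atlas, 2016), (16, Ola, 6, Yan, Beta, 1985), (16, Ola, 6, Yan, Beta, 2013), (16, Ola, 6, Yan, Beta, 2020), (16, Ola, 6, Yan, Delta, 1987), (16, Ola, 6, Yan, Helix, 1992), (16, Ola, 6, Yan, Omega, 1980), (16, Ola, 6, Yan, Omega, 2018), (16, Ola, 6, Yan, Vega, 1980), (16, Pat, 5, Dee, Atlas, 2016), (16, Pat, 5, Dee, Beta, 1985), (16, Pat, 5, Dee, Beta, 2013), (16, Pat, 5, Dee, Beta, 2020), (16, Pat, 5, Dee, Delta, 1987), (16, Pat, 5, Dee, Helix, 1992), (16, Pat, 5, Dee, Omega, 1980), (16, Pat, 5, Dee, Omega, 2018), (16, Pat, 5, Dee, Vega, 1980), (16, Quin, 9, Kim, Atlas, 2016), (16, Quin, 9, Kim, Beta, 1985), (16, Quin, 9, Kim, Beta, 2013), (16, Quin, 9, Kim, Beta, 2020), (16, Quin, 9, Kim, Delta, 1987), (16, Quin, 9, Kim, Helix, 1992), (16, Quin, 9, Kim, Omega, 1980), (16, Quin, 9, Kim, Omega, 2018), (16, Quin, 9, Kim, Vega, 1980), (16, Xia, 12, Eve, Atlas, 2016), (16, Xia, 12, Eve, Beta, 1985), (16, Xia, 12, Eve, Beta, 2013), (16, Xia, 12, Eve, Beta, 2020), (16, Xia, 12, Eve, Delta, 1987), (16, Xia, 12, Eve, Helix, 1992), (16, Xia, 12, Eve, Omega, 1980), (16, Xia, 12, Eve, Omega, 2018), (16, Xia, 12, Eve, Vega, 1980), (16, Xia, 5, Xia, Atlas, 2016), (16, Xia, 5, Xia, Beta, 1985), (16, Xia, 5, Xia, Beta, 2013), (16, Xia, 5, Xia, Beta, 2020), (16, Xia, 5, Xia, Delta, 1987), (16, Xia, 5, Xia, Helix, 1992), (16, Xia, 5, Xia, Omega, 1980), (16, Xia, 5, Xia, Omega, 2018), (16, Xia, 5, Xia, Vega, 1980), (16, Zed, 33, Eve, Atlas, 2016), (16, Zed, 33, Eve, Beta, 1985), (16, Zed, 33, Eve, Beta, 2013), (16, Zed, 33, Eve, Beta, 2020), (16, Zed, 33, Eve, Delta, 1987), (16, Zed, 33, Eve, Helix, 1992), (16, Zed, 33, Eve, Omega, 1980), (16, Zed, 33, Eve, Omega, 2018), (16, Zed, 33, Eve, Vega, 1980)}
Apply σ_{title = Atlas ∧ aid < 34}; surviving tuples: {(16, Lee, 11, Rae, Atlas, 2016), (16, Ola, 32, Cal, Atlas, 2016), (16, Ola, 6, Yan, Atlas, 2016), (16, Pat, 5, Dee, Atlas, 2016), (16, Quin, 9, Kim, Atlas, 2016), (16, Xia, 12, Eve, Atlas, 2016), (16, Xia, 5, Xia, Atlas, 2016), (16, Zed, 33, Eve, Atlas, 2016)}
π_{aid, year, title} gives {(11, 2016, Atlas), (12, 2016, Atlas), (32, 2016, Atlas), (33, 2016, Atlas), (5, 2016, Atlas), (6, 2016, Atlas), (9, 2016, Atlas)} (1 duplicate(s) eliminated).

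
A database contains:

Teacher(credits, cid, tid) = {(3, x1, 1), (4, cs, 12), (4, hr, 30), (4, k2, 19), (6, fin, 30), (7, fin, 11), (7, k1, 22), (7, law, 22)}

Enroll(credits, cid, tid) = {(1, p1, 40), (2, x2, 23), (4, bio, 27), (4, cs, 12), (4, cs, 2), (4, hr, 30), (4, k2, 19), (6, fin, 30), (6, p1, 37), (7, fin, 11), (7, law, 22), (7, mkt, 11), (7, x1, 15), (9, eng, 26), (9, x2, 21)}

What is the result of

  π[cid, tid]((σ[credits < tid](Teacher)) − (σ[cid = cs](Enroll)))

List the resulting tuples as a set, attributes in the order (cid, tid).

Filtering on credits < tid leaves {(4, cs, 12), (4, hr, 30), (4, k2, 19), (6, fin, 30), (7, fin, 11), (7, k1, 22), (7, law, 22)}.
Filtering on cid = cs leaves {(4, cs, 12), (4, cs, 2)}.
Set difference of the two operands is {(4, hr, 30), (4, k2, 19), (6, fin, 30), (7, fin, 11), (7, k1, 22), (7, law, 22)}.
Projecting to cid, tid: {(fin, 11), (fin, 30), (hr, 30), (k1, 22), (k2, 19), (law, 22)}

{(fin, 11), (fin, 30), (hr, 30), (k1, 22), (k2, 19), (law, 22)}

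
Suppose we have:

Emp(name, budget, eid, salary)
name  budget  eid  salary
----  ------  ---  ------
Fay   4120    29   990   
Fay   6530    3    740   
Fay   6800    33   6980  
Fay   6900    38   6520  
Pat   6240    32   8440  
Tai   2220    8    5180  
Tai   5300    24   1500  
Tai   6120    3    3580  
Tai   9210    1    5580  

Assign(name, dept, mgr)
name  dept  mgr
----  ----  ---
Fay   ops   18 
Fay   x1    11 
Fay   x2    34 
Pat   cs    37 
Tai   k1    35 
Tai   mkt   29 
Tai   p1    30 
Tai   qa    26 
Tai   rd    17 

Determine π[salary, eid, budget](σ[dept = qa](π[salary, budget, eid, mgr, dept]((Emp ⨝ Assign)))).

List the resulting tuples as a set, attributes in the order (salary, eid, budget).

{(1500, 24, 5300), (3580, 3, 6120), (5180, 8, 2220), (5580, 1, 9210)}

Joining Emp and Assign on name yields {(Fay, 4120, 29, 990, ops, 18), (Fay, 4120, 29, 990, x1, 11), (Fay, 4120, 29, 990, x2, 34), (Fay, 6530, 3, 740, ops, 18), (Fay, 6530, 3, 740, x1, 11), (Fay, 6530, 3, 740, x2, 34), (Fay, 6800, 33, 6980, ops, 18), (Fay, 6800, 33, 6980, x1, 11), (Fay, 6800, 33, 6980, x2, 34), (Fay, 6900, 38, 6520, ops, 18), (Fay, 6900, 38, 6520, x1, 11), (Fay, 6900, 38, 6520, x2, 34), (Pat, 6240, 32, 8440, cs, 37), (Tai, 2220, 8, 5180, k1, 35), (Tai, 2220, 8, 5180, mkt, 29), (Tai, 2220, 8, 5180, p1, 30), (Tai, 2220, 8, 5180, qa, 26), (Tai, 2220, 8, 5180, rd, 17), (Tai, 5300, 24, 1500, k1, 35), (Tai, 5300, 24, 1500, mkt, 29), (Tai, 5300, 24, 1500, p1, 30), (Tai, 5300, 24, 1500, qa, 26), (Tai, 5300, 24, 1500, rd, 17), (Tai, 6120, 3, 3580, k1, 35), (Tai, 6120, 3, 3580, mkt, 29), (Tai, 6120, 3, 3580, p1, 30), (Tai, 6120, 3, 3580, qa, 26), (Tai, 6120, 3, 3580, rd, 17), (Tai, 9210, 1, 5580, k1, 35), (Tai, 9210, 1, 5580, mkt, 29), (Tai, 9210, 1, 5580, p1, 30), (Tai, 9210, 1, 5580, qa, 26), (Tai, 9210, 1, 5580, rd, 17)}.
π[salary, budget, eid, mgr, dept]: project onto (salary, budget, eid, mgr, dept) → {(1500, 5300, 24, 17, rd), (1500, 5300, 24, 26, qa), (1500, 5300, 24, 29, mkt), (1500, 5300, 24, 30, p1), (1500, 5300, 24, 35, k1), (3580, 6120, 3, 17, rd), (3580, 6120, 3, 26, qa), (3580, 6120, 3, 29, mkt), (3580, 6120, 3, 30, p1), (3580, 6120, 3, 35, k1), (5180, 2220, 8, 17, rd), (5180, 2220, 8, 26, qa), (5180, 2220, 8, 29, mkt), (5180, 2220, 8, 30, p1), (5180, 2220, 8, 35, k1), (5580, 9210, 1, 17, rd), (5580, 9210, 1, 26, qa), (5580, 9210, 1, 29, mkt), (5580, 9210, 1, 30, p1), (5580, 9210, 1, 35, k1), (6520, 6900, 38, 11, x1), (6520, 6900, 38, 18, ops), (6520, 6900, 38, 34, x2), (6980, 6800, 33, 11, x1), (6980, 6800, 33, 18, ops), (6980, 6800, 33, 34, x2), (740, 6530, 3, 11, x1), (740, 6530, 3, 18, ops), (740, 6530, 3, 34, x2), (8440, 6240, 32, 37, cs), (990, 4120, 29, 11, x1), (990, 4120, 29, 18, ops), (990, 4120, 29, 34, x2)}
Filtering on dept = qa leaves {(1500, 5300, 24, 26, qa), (3580, 6120, 3, 26, qa), (5180, 2220, 8, 26, qa), (5580, 9210, 1, 26, qa)}.
π[salary, eid, budget]: project onto (salary, eid, budget) → {(1500, 24, 5300), (3580, 3, 6120), (5180, 8, 2220), (5580, 1, 9210)}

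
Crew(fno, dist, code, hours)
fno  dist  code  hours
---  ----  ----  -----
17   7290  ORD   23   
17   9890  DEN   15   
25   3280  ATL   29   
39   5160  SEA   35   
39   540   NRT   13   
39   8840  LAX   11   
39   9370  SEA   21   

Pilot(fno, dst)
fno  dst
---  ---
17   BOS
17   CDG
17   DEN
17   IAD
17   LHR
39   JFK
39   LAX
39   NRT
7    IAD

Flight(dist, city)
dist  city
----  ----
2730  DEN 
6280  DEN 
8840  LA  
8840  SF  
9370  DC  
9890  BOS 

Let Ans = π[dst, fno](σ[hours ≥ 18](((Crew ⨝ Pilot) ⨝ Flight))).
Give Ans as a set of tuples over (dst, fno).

Natural join on fno: {(17, 7290, ORD, 23, BOS), (17, 7290, ORD, 23, CDG), (17, 7290, ORD, 23, DEN), (17, 7290, ORD, 23, IAD), (17, 7290, ORD, 23, LHR), (17, 9890, DEN, 15, BOS), (17, 9890, DEN, 15, CDG), (17, 9890, DEN, 15, DEN), (17, 9890, DEN, 15, IAD), (17, 9890, DEN, 15, LHR), (39, 5160, SEA, 35, JFK), (39, 5160, SEA, 35, LAX), (39, 5160, SEA, 35, NRT), (39, 540, NRT, 13, JFK), (39, 540, NRT, 13, LAX), (39, 540, NRT, 13, NRT), (39, 8840, LAX, 11, JFK), (39, 8840, LAX, 11, LAX), (39, 8840, LAX, 11, NRT), (39, 9370, SEA, 21, JFK), (39, 9370, SEA, 21, LAX), (39, 9370, SEA, 21, NRT)}
Natural join on dist: {(17, 9890, DEN, 15, BOS, BOS), (17, 9890, DEN, 15, CDG, BOS), (17, 9890, DEN, 15, DEN, BOS), (17, 9890, DEN, 15, IAD, BOS), (17, 9890, DEN, 15, LHR, BOS), (39, 8840, LAX, 11, JFK, LA), (39, 8840, LAX, 11, JFK, SF), (39, 8840, LAX, 11, LAX, LA), (39, 8840, LAX, 11, LAX, SF), (39, 8840, LAX, 11, NRT, LA), (39, 8840, LAX, 11, NRT, SF), (39, 9370, SEA, 21, JFK, DC), (39, 9370, SEA, 21, LAX, DC), (39, 9370, SEA, 21, NRT, DC)}
Apply σ_{hours ≥ 18}; surviving tuples: {(39, 9370, SEA, 21, JFK, DC), (39, 9370, SEA, 21, LAX, DC), (39, 9370, SEA, 21, NRT, DC)}
π_{dst, fno} gives {(JFK, 39), (LAX, 39), (NRT, 39)}.

{(JFK, 39), (LAX, 39), (NRT, 39)}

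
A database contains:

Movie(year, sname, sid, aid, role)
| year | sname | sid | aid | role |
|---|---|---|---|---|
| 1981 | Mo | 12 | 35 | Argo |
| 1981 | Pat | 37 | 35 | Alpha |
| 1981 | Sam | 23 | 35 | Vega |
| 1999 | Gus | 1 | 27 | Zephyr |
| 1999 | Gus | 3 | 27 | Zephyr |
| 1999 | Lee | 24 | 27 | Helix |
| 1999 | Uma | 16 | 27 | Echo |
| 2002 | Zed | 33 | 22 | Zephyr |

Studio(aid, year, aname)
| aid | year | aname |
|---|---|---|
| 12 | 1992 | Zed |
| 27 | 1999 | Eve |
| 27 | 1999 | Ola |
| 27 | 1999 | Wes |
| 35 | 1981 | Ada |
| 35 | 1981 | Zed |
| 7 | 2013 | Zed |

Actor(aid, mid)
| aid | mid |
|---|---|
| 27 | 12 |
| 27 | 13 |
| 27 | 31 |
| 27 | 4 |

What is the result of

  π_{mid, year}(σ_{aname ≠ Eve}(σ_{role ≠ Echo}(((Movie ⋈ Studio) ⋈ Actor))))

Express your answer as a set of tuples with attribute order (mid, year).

{(12, 1999), (13, 1999), (31, 1999), (4, 1999)}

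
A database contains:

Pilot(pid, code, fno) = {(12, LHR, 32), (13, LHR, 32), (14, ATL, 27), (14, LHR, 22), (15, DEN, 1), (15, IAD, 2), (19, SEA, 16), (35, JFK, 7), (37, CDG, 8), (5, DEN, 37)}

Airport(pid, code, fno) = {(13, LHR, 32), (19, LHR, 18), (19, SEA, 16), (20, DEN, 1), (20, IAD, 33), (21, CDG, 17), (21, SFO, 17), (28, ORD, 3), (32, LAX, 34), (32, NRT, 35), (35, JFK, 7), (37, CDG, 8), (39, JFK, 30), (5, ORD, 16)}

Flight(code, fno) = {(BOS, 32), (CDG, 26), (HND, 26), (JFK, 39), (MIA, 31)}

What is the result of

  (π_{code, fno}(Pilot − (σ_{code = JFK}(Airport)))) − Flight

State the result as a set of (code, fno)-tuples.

{(ATL, 27), (CDG, 8), (DEN, 1), (DEN, 37), (IAD, 2), (LHR, 22), (LHR, 32), (SEA, 16)}

Apply σ_{code = JFK}; surviving tuples: {(35, JFK, 7), (39, JFK, 30)}
Taking the difference: {(12, LHR, 32), (13, LHR, 32), (14, ATL, 27), (14, LHR, 22), (15, DEN, 1), (15, IAD, 2), (19, SEA, 16), (37, CDG, 8), (5, DEN, 37)}
π_{code, fno} gives {(ATL, 27), (CDG, 8), (DEN, 1), (DEN, 37), (IAD, 2), (LHR, 22), (LHR, 32), (SEA, 16)} (1 duplicate(s) eliminated).
Taking the difference: {(ATL, 27), (CDG, 8), (DEN, 1), (DEN, 37), (IAD, 2), (LHR, 22), (LHR, 32), (SEA, 16)}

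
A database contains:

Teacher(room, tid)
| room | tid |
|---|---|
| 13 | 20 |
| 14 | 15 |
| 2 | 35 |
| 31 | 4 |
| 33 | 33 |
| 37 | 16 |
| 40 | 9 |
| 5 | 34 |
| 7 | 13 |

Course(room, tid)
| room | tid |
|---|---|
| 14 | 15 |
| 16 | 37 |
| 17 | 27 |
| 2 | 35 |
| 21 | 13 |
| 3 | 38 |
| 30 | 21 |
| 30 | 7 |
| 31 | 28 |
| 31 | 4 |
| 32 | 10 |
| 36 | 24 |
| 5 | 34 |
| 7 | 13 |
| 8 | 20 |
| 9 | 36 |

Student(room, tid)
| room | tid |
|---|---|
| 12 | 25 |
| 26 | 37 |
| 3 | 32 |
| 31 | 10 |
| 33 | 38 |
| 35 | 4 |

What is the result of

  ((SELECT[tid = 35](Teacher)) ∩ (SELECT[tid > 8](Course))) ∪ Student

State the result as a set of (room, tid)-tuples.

Filtering on tid = 35 leaves {(2, 35)}.
Filtering on tid > 8 leaves {(14, 15), (16, 37), (17, 27), (2, 35), (21, 13), (3, 38), (30, 21), (31, 28), (32, 10), (36, 24), (5, 34), (7, 13), (8, 20), (9, 36)}.
Set intersection of the two operands is {(2, 35)}.
Set union of the two operands is {(12, 25), (2, 35), (26, 37), (3, 32), (31, 10), (33, 38), (35, 4)}.

{(12, 25), (2, 35), (26, 37), (3, 32), (31, 10), (33, 38), (35, 4)}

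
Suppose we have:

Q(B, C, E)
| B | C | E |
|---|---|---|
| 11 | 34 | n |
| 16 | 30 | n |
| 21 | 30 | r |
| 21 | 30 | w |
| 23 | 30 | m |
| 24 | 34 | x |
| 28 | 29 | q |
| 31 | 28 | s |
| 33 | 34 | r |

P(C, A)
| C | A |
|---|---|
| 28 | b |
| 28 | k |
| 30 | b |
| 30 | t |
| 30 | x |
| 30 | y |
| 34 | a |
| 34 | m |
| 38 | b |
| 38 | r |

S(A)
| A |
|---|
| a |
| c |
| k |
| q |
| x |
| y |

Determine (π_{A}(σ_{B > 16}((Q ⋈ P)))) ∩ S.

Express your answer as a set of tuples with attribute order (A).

Q ⋈ P (natural join on C): {(11, 34, n, a), (11, 34, n, m), (16, 30, n, b), (16, 30, n, t), (16, 30, n, x), (16, 30, n, y), (21, 30, r, b), (21, 30, r, t), (21, 30, r, x), (21, 30, r, y), (21, 30, w, b), (21, 30, w, t), (21, 30, w, x), (21, 30, w, y), (23, 30, m, b), (23, 30, m, t), (23, 30, m, x), (23, 30, m, y), (24, 34, x, a), (24, 34, x, m), (31, 28, s, b), (31, 28, s, k), (33, 34, r, a), (33, 34, r, m)}
Selection B > 16: {(21, 30, r, b), (21, 30, r, t), (21, 30, r, x), (21, 30, r, y), (21, 30, w, b), (21, 30, w, t), (21, 30, w, x), (21, 30, w, y), (23, 30, m, b), (23, 30, m, t), (23, 30, m, x), (23, 30, m, y), (24, 34, x, a), (24, 34, x, m), (31, 28, s, b), (31, 28, s, k), (33, 34, r, a), (33, 34, r, m)}
π[A]: project onto (A) (11 duplicate(s) eliminated) → {a, b, k, m, t, x, y}
Taking the intersection: {a, k, x, y}

{a, k, x, y}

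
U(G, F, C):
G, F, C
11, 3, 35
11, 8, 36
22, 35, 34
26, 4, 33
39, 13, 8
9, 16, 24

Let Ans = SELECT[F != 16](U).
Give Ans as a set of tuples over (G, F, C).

{(11, 3, 35), (11, 8, 36), (22, 35, 34), (26, 4, 33), (39, 13, 8)}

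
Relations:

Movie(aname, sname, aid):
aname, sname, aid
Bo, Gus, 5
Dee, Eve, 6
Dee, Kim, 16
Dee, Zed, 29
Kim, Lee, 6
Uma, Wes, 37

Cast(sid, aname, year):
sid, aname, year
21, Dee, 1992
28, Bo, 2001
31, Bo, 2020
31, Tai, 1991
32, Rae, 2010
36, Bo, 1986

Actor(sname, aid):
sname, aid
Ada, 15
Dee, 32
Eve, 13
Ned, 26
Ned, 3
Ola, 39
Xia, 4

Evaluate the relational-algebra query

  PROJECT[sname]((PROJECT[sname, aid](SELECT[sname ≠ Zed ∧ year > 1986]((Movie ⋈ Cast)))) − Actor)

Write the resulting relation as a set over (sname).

{Eve, Gus, Kim}

Joining Movie and Cast on aname yields {(Bo, Gus, 5, 28, 2001), (Bo, Gus, 5, 31, 2020), (Bo, Gus, 5, 36, 1986), (Dee, Eve, 6, 21, 1992), (Dee, Kim, 16, 21, 1992), (Dee, Zed, 29, 21, 1992)}.
Filtering on sname ≠ Zed ∧ year > 1986 leaves {(Bo, Gus, 5, 28, 2001), (Bo, Gus, 5, 31, 2020), (Dee, Eve, 6, 21, 1992), (Dee, Kim, 16, 21, 1992)}.
π[sname, aid]: project onto (sname, aid) (1 duplicate(s) eliminated) → {(Eve, 6), (Gus, 5), (Kim, 16)}
Taking the difference: {(Eve, 6), (Gus, 5), (Kim, 16)}
π[sname]: project onto (sname) → {Eve, Gus, Kim}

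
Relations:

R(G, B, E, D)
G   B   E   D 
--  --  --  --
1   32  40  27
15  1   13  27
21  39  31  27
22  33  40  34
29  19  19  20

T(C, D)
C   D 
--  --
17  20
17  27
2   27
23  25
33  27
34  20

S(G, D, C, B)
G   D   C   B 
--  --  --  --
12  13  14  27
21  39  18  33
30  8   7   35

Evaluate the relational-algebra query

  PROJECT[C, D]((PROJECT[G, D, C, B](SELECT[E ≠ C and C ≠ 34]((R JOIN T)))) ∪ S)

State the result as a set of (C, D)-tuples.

Joining R and T on D yields {(1, 32, 40, 27, 17), (1, 32, 40, 27, 2), (1, 32, 40, 27, 33), (15, 1, 13, 27, 17), (15, 1, 13, 27, 2), (15, 1, 13, 27, 33), (21, 39, 31, 27, 17), (21, 39, 31, 27, 2), (21, 39, 31, 27, 33), (29, 19, 19, 20, 17), (29, 19, 19, 20, 34)}.
σ[E ≠ C and C ≠ 34]: keep tuples satisfying E ≠ C and C ≠ 34 → {(1, 32, 40, 27, 17), (1, 32, 40, 27, 2), (1, 32, 40, 27, 33), (15, 1, 13, 27, 17), (15, 1, 13, 27, 2), (15, 1, 13, 27, 33), (21, 39, 31, 27, 17), (21, 39, 31, 27, 2), (21, 39, 31, 27, 33), (29, 19, 19, 20, 17)}
π_{G, D, C, B} gives {(1, 27, 17, 32), (1, 27, 2, 32), (1, 27, 33, 32), (15, 27, 17, 1), (15, 27, 2, 1), (15, 27, 33, 1), (21, 27, 17, 39), (21, 27, 2, 39), (21, 27, 33, 39), (29, 20, 17, 19)}.
Taking the union: {(1, 27, 17, 32), (1, 27, 2, 32), (1, 27, 33, 32), (12, 13, 14, 27), (15, 27, 17, 1), (15, 27, 2, 1), (15, 27, 33, 1), (21, 27, 17, 39), (21, 27, 2, 39), (21, 27, 33, 39), (21, 39, 18, 33), (29, 20, 17, 19), (30, 8, 7, 35)}
π_{C, D} gives {(14, 13), (17, 20), (17, 27), (18, 39), (2, 27), (33, 27), (7, 8)} (6 duplicate(s) eliminated).

{(14, 13), (17, 20), (17, 27), (18, 39), (2, 27), (33, 27), (7, 8)}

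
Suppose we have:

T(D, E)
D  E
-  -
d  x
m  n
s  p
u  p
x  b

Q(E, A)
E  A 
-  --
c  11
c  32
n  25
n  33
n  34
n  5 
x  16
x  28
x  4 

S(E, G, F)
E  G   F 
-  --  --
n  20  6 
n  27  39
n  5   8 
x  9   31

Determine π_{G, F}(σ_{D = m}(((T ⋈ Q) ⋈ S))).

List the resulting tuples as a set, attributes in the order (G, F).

{(20, 6), (27, 39), (5, 8)}

Joining T and Q on E yields {(d, x, 16), (d, x, 28), (d, x, 4), (m, n, 25), (m, n, 33), (m, n, 34), (m, n, 5)}.
Joining (T ⋈ Q) and S on E yields {(d, x, 16, 9, 31), (d, x, 28, 9, 31), (d, x, 4, 9, 31), (m, n, 25, 20, 6), (m, n, 25, 27, 39), (m, n, 25, 5, 8), (m, n, 33, 20, 6), (m, n, 33, 27, 39), (m, n, 33, 5, 8), (m, n, 34, 20, 6), (m, n, 34, 27, 39), (m, n, 34, 5, 8), (m, n, 5, 20, 6), (m, n, 5, 27, 39), (m, n, 5, 5, 8)}.
Apply σ_{D = m}; surviving tuples: {(m, n, 25, 20, 6), (m, n, 25, 27, 39), (m, n, 25, 5, 8), (m, n, 33, 20, 6), (m, n, 33, 27, 39), (m, n, 33, 5, 8), (m, n, 34, 20, 6), (m, n, 34, 27, 39), (m, n, 34, 5, 8), (m, n, 5, 20, 6), (m, n, 5, 27, 39), (m, n, 5, 5, 8)}
π_{G, F} gives {(20, 6), (27, 39), (5, 8)} (9 duplicate(s) eliminated).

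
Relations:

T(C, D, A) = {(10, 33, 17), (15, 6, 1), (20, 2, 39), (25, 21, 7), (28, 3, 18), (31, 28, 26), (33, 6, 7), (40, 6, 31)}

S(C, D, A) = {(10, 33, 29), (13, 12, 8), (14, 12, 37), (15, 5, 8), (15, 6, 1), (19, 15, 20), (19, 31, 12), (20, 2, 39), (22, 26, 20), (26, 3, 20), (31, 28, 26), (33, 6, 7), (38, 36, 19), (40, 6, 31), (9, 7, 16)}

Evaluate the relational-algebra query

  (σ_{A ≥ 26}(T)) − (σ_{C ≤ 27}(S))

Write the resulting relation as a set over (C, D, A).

σ[A ≥ 26]: keep tuples satisfying A ≥ 26 → {(20, 2, 39), (31, 28, 26), (40, 6, 31)}
σ[C ≤ 27]: keep tuples satisfying C ≤ 27 → {(10, 33, 29), (13, 12, 8), (14, 12, 37), (15, 5, 8), (15, 6, 1), (19, 15, 20), (19, 31, 12), (20, 2, 39), (22, 26, 20), (26, 3, 20), (9, 7, 16)}
Set difference of the two operands is {(31, 28, 26), (40, 6, 31)}.

{(31, 28, 26), (40, 6, 31)}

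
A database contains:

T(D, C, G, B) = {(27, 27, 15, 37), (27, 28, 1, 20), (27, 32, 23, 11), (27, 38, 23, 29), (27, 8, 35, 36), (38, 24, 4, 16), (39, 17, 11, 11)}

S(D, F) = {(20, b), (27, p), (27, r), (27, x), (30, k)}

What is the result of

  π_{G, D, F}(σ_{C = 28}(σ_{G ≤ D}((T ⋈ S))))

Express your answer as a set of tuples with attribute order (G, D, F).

{(1, 27, p), (1, 27, r), (1, 27, x)}

Joining T and S on D yields {(27, 27, 15, 37, p), (27, 27, 15, 37, r), (27, 27, 15, 37, x), (27, 28, 1, 20, p), (27, 28, 1, 20, r), (27, 28, 1, 20, x), (27, 32, 23, 11, p), (27, 32, 23, 11, r), (27, 32, 23, 11, x), (27, 38, 23, 29, p), (27, 38, 23, 29, r), (27, 38, 23, 29, x), (27, 8, 35, 36, p), (27, 8, 35, 36, r), (27, 8, 35, 36, x)}.
σ[G ≤ D]: keep tuples satisfying G ≤ D → {(27, 27, 15, 37, p), (27, 27, 15, 37, r), (27, 27, 15, 37, x), (27, 28, 1, 20, p), (27, 28, 1, 20, r), (27, 28, 1, 20, x), (27, 32, 23, 11, p), (27, 32, 23, 11, r), (27, 32, 23, 11, x), (27, 38, 23, 29, p), (27, 38, 23, 29, r), (27, 38, 23, 29, x)}
σ[C = 28]: keep tuples satisfying C = 28 → {(27, 28, 1, 20, p), (27, 28, 1, 20, r), (27, 28, 1, 20, x)}
π_{G, D, F} gives {(1, 27, p), (1, 27, r), (1, 27, x)}.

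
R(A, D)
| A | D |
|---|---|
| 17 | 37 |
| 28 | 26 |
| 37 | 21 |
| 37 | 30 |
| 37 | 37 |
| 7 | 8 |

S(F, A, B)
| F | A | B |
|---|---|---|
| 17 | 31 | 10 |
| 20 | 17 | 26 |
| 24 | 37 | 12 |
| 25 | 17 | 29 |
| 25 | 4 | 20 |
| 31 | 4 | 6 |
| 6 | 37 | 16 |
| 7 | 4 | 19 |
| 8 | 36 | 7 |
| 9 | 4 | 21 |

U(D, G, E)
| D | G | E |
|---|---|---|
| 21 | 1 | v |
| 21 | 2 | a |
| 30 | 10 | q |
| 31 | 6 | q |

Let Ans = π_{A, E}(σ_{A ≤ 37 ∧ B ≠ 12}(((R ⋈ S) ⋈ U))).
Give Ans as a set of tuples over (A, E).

{(37, a), (37, q), (37, v)}

Joining R and S on A yields {(17, 37, 20, 26), (17, 37, 25, 29), (37, 21, 24, 12), (37, 21, 6, 16), (37, 30, 24, 12), (37, 30, 6, 16), (37, 37, 24, 12), (37, 37, 6, 16)}.
Joining (R ⋈ S) and U on D yields {(37, 21, 24, 12, 1, v), (37, 21, 24, 12, 2, a), (37, 21, 6, 16, 1, v), (37, 21, 6, 16, 2, a), (37, 30, 24, 12, 10, q), (37, 30, 6, 16, 10, q)}.
Filtering on A ≤ 37 ∧ B ≠ 12 leaves {(37, 21, 6, 16, 1, v), (37, 21, 6, 16, 2, a), (37, 30, 6, 16, 10, q)}.
Projecting to A, E: {(37, a), (37, q), (37, v)}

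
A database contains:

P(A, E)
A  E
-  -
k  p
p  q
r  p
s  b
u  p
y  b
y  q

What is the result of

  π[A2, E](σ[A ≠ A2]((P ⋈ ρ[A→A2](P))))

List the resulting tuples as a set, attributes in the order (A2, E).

{(k, p), (p, q), (r, p), (s, b), (u, p), (y, b), (y, q)}

ρ[A→A2]: schema becomes (A2, E); tuples unchanged.
Joining P and ρ[A→A2](P) on E yields {(k, p, k), (k, p, r), (k, p, u), (p, q, p), (p, q, y), (r, p, k), (r, p, r), (r, p, u), (s, b, s), (s, b, y), (u, p, k), (u, p, r), (u, p, u), (y, b, s), (y, b, y), (y, q, p), (y, q, y)}.
Filtering on A ≠ A2 leaves {(k, p, r), (k, p, u), (p, q, y), (r, p, k), (r, p, u), (s, b, y), (u, p, k), (u, p, r), (y, b, s), (y, q, p)}.
π[A2, E]: project onto (A2, E) (3 duplicate(s) eliminated) → {(k, p), (p, q), (r, p), (s, b), (u, p), (y, b), (y, q)}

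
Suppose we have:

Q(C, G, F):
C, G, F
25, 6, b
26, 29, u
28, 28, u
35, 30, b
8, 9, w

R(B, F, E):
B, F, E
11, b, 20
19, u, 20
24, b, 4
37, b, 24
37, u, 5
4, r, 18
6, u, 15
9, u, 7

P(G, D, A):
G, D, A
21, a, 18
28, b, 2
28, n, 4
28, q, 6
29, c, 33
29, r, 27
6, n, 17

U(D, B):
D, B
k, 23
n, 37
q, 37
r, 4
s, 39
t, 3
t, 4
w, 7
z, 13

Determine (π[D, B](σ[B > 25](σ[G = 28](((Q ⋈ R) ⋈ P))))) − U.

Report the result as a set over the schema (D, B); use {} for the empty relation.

{(b, 37)}

Q ⋈ R (natural join on F): {(25, 6, b, 11, 20), (25, 6, b, 24, 4), (25, 6, b, 37, 24), (26, 29, u, 19, 20), (26, 29, u, 37, 5), (26, 29, u, 6, 15), (26, 29, u, 9, 7), (28, 28, u, 19, 20), (28, 28, u, 37, 5), (28, 28, u, 6, 15), (28, 28, u, 9, 7), (35, 30, b, 11, 20), (35, 30, b, 24, 4), (35, 30, b, 37, 24)}
(Q ⋈ R) ⋈ P (natural join on G): {(25, 6, b, 11, 20, n, 17), (25, 6, b, 24, 4, n, 17), (25, 6, b, 37, 24, n, 17), (26, 29, u, 19, 20, c, 33), (26, 29, u, 19, 20, r, 27), (26, 29, u, 37, 5, c, 33), (26, 29, u, 37, 5, r, 27), (26, 29, u, 6, 15, c, 33), (26, 29, u, 6, 15, r, 27), (26, 29, u, 9, 7, c, 33), (26, 29, u, 9, 7, r, 27), (28, 28, u, 19, 20, b, 2), (28, 28, u, 19, 20, n, 4), (28, 28, u, 19, 20, q, 6), (28, 28, u, 37, 5, b, 2), (28, 28, u, 37, 5, n, 4), (28, 28, u, 37, 5, q, 6), (28, 28, u, 6, 15, b, 2), (28, 28, u, 6, 15, n, 4), (28, 28, u, 6, 15, q, 6), (28, 28, u, 9, 7, b, 2), (28, 28, u, 9, 7, n, 4), (28, 28, u, 9, 7, q, 6)}
Selection G = 28: {(28, 28, u, 19, 20, b, 2), (28, 28, u, 19, 20, n, 4), (28, 28, u, 19, 20, q, 6), (28, 28, u, 37, 5, b, 2), (28, 28, u, 37, 5, n, 4), (28, 28, u, 37, 5, q, 6), (28, 28, u, 6, 15, b, 2), (28, 28, u, 6, 15, n, 4), (28, 28, u, 6, 15, q, 6), (28, 28, u, 9, 7, b, 2), (28, 28, u, 9, 7, n, 4), (28, 28, u, 9, 7, q, 6)}
Selection B > 25: {(28, 28, u, 37, 5, b, 2), (28, 28, u, 37, 5, n, 4), (28, 28, u, 37, 5, q, 6)}
π_{D, B} gives {(b, 37), (n, 37), (q, 37)}.
Taking the difference: {(b, 37)}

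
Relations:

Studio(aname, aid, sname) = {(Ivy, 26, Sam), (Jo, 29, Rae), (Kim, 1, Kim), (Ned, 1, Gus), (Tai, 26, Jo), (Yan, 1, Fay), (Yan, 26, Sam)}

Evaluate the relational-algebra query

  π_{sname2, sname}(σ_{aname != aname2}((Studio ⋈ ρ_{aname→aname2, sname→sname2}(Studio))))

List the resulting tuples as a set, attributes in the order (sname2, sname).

{(Fay, Gus), (Fay, Kim), (Gus, Fay), (Gus, Kim), (Jo, Sam), (Kim, Fay), (Kim, Gus), (Sam, Jo), (Sam, Sam)}

ρ[aname→aname2, sname→sname2]: schema becomes (aname2, aid, sname2); tuples unchanged.
Joining Studio and ρ_{aname→aname2, sname→sname2}(Studio) on aid yields {(Ivy, 26, Sam, Ivy, Sam), (Ivy, 26, Sam, Tai, Jo), (Ivy, 26, Sam, Yan, Sam), (Jo, 29, Rae, Jo, Rae), (Kim, 1, Kim, Kim, Kim), (Kim, 1, Kim, Ned, Gus), (Kim, 1, Kim, Yan, Fay), (Ned, 1, Gus, Kim, Kim), (Ned, 1, Gus, Ned, Gus), (Ned, 1, Gus, Yan, Fay), (Tai, 26, Jo, Ivy, Sam), (Tai, 26, Jo, Tai, Jo), (Tai, 26, Jo, Yan, Sam), (Yan, 1, Fay, Kim, Kim), (Yan, 1, Fay, Ned, Gus), (Yan, 1, Fay, Yan, Fay), (Yan, 26, Sam, Ivy, Sam), (Yan, 26, Sam, Tai, Jo), (Yan, 26, Sam, Yan, Sam)}.
Apply σ_{aname != aname2}; surviving tuples: {(Ivy, 26, Sam, Tai, Jo), (Ivy, 26, Sam, Yan, Sam), (Kim, 1, Kim, Ned, Gus), (Kim, 1, Kim, Yan, Fay), (Ned, 1, Gus, Kim, Kim), (Ned, 1, Gus, Yan, Fay), (Tai, 26, Jo, Ivy, Sam), (Tai, 26, Jo, Yan, Sam), (Yan, 1, Fay, Kim, Kim), (Yan, 1, Fay, Ned, Gus), (Yan, 26, Sam, Ivy, Sam), (Yan, 26, Sam, Tai, Jo)}
π[sname2, sname]: project onto (sname2, sname) (3 duplicate(s) eliminated) → {(Fay, Gus), (Fay, Kim), (Gus, Fay), (Gus, Kim), (Jo, Sam), (Kim, Fay), (Kim, Gus), (Sam, Jo), (Sam, Sam)}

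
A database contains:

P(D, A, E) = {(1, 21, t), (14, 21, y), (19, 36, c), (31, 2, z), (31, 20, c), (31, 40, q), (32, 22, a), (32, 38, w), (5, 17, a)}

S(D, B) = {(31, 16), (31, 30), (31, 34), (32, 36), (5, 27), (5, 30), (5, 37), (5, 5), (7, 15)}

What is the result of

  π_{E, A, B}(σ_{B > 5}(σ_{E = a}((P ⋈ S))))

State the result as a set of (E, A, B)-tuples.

Natural join on D: {(31, 2, z, 16), (31, 2, z, 30), (31, 2, z, 34), (31, 20, c, 16), (31, 20, c, 30), (31, 20, c, 34), (31, 40, q, 16), (31, 40, q, 30), (31, 40, q, 34), (32, 22, a, 36), (32, 38, w, 36), (5, 17, a, 27), (5, 17, a, 30), (5, 17, a, 37), (5, 17, a, 5)}
σ[E = a]: keep tuples satisfying E = a → {(32, 22, a, 36), (5, 17, a, 27), (5, 17, a, 30), (5, 17, a, 37), (5, 17, a, 5)}
σ[B > 5]: keep tuples satisfying B > 5 → {(32, 22, a, 36), (5, 17, a, 27), (5, 17, a, 30), (5, 17, a, 37)}
Projecting to E, A, B: {(a, 17, 27), (a, 17, 30), (a, 17, 37), (a, 22, 36)}

{(a, 17, 27), (a, 17, 30), (a, 17, 37), (a, 22, 36)}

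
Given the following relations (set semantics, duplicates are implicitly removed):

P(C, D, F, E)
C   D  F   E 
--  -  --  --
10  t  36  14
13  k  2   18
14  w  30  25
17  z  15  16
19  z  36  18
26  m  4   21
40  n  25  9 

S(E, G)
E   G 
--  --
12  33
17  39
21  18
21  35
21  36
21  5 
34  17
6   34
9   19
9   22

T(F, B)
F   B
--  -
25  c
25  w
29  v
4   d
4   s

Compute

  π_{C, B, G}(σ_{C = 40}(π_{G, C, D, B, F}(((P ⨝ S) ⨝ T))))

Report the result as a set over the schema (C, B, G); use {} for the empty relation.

Joining P and S on E yields {(26, m, 4, 21, 18), (26, m, 4, 21, 35), (26, m, 4, 21, 36), (26, m, 4, 21, 5), (40, n, 25, 9, 19), (40, n, 25, 9, 22)}.
Joining (P ⨝ S) and T on F yields {(26, m, 4, 21, 18, d), (26, m, 4, 21, 18, s), (26, m, 4, 21, 35, d), (26, m, 4, 21, 35, s), (26, m, 4, 21, 36, d), (26, m, 4, 21, 36, s), (26, m, 4, 21, 5, d), (26, m, 4, 21, 5, s), (40, n, 25, 9, 19, c), (40, n, 25, 9, 19, w), (40, n, 25, 9, 22, c), (40, n, 25, 9, 22, w)}.
Keep only column(s) G, C, D, B, F: {(18, 26, m, d, 4), (18, 26, m, s, 4), (19, 40, n, c, 25), (19, 40, n, w, 25), (22, 40, n, c, 25), (22, 40, n, w, 25), (35, 26, m, d, 4), (35, 26, m, s, 4), (36, 26, m, d, 4), (36, 26, m, s, 4), (5, 26, m, d, 4), (5, 26, m, s, 4)}
Filtering on C = 40 leaves {(19, 40, n, c, 25), (19, 40, n, w, 25), (22, 40, n, c, 25), (22, 40, n, w, 25)}.
Keep only column(s) C, B, G: {(40, c, 19), (40, c, 22), (40, w, 19), (40, w, 22)}

{(40, c, 19), (40, c, 22), (40, w, 19), (40, w, 22)}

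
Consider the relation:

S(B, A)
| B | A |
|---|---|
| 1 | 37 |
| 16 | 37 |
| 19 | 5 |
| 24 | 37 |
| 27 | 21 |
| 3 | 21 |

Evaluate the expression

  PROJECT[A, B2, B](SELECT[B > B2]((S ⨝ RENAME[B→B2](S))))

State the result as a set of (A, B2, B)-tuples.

ρ[B→B2]: schema becomes (B2, A); tuples unchanged.
Joining S and RENAME[B→B2](S) on A yields {(1, 37, 1), (1, 37, 16), (1, 37, 24), (16, 37, 1), (16, 37, 16), (16, 37, 24), (19, 5, 19), (24, 37, 1), (24, 37, 16), (24, 37, 24), (27, 21, 27), (27, 21, 3), (3, 21, 27), (3, 21, 3)}.
Apply σ_{B > B2}; surviving tuples: {(16, 37, 1), (24, 37, 1), (24, 37, 16), (27, 21, 3)}
π[A, B2, B]: project onto (A, B2, B) → {(21, 3, 27), (37, 1, 16), (37, 1, 24), (37, 16, 24)}

{(21, 3, 27), (37, 1, 16), (37, 1, 24), (37, 16, 24)}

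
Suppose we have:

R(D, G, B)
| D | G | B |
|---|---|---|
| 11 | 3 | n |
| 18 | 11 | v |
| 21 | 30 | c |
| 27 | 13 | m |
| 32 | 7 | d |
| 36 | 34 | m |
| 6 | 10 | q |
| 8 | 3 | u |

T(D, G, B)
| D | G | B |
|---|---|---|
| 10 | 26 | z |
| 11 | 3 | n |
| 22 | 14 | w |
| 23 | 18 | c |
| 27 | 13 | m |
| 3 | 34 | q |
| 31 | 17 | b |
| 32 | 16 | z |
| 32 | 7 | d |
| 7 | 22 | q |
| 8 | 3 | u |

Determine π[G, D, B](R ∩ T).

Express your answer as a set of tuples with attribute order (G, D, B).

{(13, 27, m), (3, 11, n), (3, 8, u), (7, 32, d)}

Set intersection of the two operands is {(11, 3, n), (27, 13, m), (32, 7, d), (8, 3, u)}.
Projecting to G, D, B: {(13, 27, m), (3, 11, n), (3, 8, u), (7, 32, d)}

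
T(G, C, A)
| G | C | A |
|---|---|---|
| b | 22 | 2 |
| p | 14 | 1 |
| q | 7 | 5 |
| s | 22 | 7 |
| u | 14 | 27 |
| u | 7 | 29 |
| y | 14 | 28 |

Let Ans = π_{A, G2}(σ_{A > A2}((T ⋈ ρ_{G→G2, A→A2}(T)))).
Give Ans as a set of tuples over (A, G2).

{(27, p), (28, p), (28, u), (29, q), (7, b)}

ρ[G→G2, A→A2]: schema becomes (G2, C, A2); tuples unchanged.
Natural join on C: {(b, 22, 2, b, 2), (b, 22, 2, s, 7), (p, 14, 1, p, 1), (p, 14, 1, u, 27), (p, 14, 1, y, 28), (q, 7, 5, q, 5), (q, 7, 5, u, 29), (s, 22, 7, b, 2), (s, 22, 7, s, 7), (u, 14, 27, p, 1), (u, 14, 27, u, 27), (u, 14, 27, y, 28), (u, 7, 29, q, 5), (u, 7, 29, u, 29), (y, 14, 28, p, 1), (y, 14, 28, u, 27), (y, 14, 28, y, 28)}
Filtering on A > A2 leaves {(s, 22, 7, b, 2), (u, 14, 27, p, 1), (u, 7, 29, q, 5), (y, 14, 28, p, 1), (y, 14, 28, u, 27)}.
Projecting to A, G2: {(27, p), (28, p), (28, u), (29, q), (7, b)}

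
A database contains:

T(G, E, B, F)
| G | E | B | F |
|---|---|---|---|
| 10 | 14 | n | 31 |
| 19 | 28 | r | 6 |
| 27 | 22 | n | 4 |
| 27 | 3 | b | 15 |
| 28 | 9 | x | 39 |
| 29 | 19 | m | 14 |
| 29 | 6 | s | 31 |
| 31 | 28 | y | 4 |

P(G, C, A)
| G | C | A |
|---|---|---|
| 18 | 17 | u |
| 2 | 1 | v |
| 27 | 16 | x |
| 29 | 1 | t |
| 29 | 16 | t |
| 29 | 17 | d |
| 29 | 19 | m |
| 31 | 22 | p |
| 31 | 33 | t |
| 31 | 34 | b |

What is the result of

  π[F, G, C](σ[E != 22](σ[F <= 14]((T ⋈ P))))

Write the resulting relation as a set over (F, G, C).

T ⋈ P (natural join on G): {(27, 22, n, 4, 16, x), (27, 3, b, 15, 16, x), (29, 19, m, 14, 1, t), (29, 19, m, 14, 16, t), (29, 19, m, 14, 17, d), (29, 19, m, 14, 19, m), (29, 6, s, 31, 1, t), (29, 6, s, 31, 16, t), (29, 6, s, 31, 17, d), (29, 6, s, 31, 19, m), (31, 28, y, 4, 22, p), (31, 28, y, 4, 33, t), (31, 28, y, 4, 34, b)}
Filtering on F <= 14 leaves {(27, 22, n, 4, 16, x), (29, 19, m, 14, 1, t), (29, 19, m, 14, 16, t), (29, 19, m, 14, 17, d), (29, 19, m, 14, 19, m), (31, 28, y, 4, 22, p), (31, 28, y, 4, 33, t), (31, 28, y, 4, 34, b)}.
Filtering on E != 22 leaves {(29, 19, m, 14, 1, t), (29, 19, m, 14, 16, t), (29, 19, m, 14, 17, d), (29, 19, m, 14, 19, m), (31, 28, y, 4, 22, p), (31, 28, y, 4, 33, t), (31, 28, y, 4, 34, b)}.
Keep only column(s) F, G, C: {(14, 29, 1), (14, 29, 16), (14, 29, 17), (14, 29, 19), (4, 31, 22), (4, 31, 33), (4, 31, 34)}

{(14, 29, 1), (14, 29, 16), (14, 29, 17), (14, 29, 19), (4, 31, 22), (4, 31, 33), (4, 31, 34)}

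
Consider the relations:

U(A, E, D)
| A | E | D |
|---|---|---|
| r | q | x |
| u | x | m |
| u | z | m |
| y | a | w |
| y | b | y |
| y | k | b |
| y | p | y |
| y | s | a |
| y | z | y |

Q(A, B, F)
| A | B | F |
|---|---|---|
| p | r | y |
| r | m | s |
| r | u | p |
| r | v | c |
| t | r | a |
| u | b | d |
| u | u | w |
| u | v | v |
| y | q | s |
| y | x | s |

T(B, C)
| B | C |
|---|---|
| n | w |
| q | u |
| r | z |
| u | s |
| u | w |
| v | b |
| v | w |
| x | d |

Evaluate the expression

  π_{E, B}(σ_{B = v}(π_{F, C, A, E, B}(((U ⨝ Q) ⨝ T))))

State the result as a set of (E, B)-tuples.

{(q, v), (x, v), (z, v)}

Joining U and Q on A yields {(r, q, x, m, s), (r, q, x, u, p), (r, q, x, v, c), (u, x, m, b, d), (u, x, m, u, w), (u, x, m, v, v), (u, z, m, b, d), (u, z, m, u, w), (u, z, m, v, v), (y, a, w, q, s), (y, a, w, x, s), (y, b, y, q, s), (y, b, y, x, s), (y, k, b, q, s), (y, k, b, x, s), (y, p, y, q, s), (y, p, y, x, s), (y, s, a, q, s), (y, s, a, x, s), (y, z, y, q, s), (y, z, y, x, s)}.
Joining (U ⨝ Q) and T on B yields {(r, q, x, u, p, s), (r, q, x, u, p, w), (r, q, x, v, c, b), (r, q, x, v, c, w), (u, x, m, u, w, s), (u, x, m, u, w, w), (u, x, m, v, v, b), (u, x, m, v, v, w), (u, z, m, u, w, s), (u, z, m, u, w, w), (u, z, m, v, v, b), (u, z, m, v, v, w), (y, a, w, q, s, u), (y, a, w, x, s, d), (y, b, y, q, s, u), (y, b, y, x, s, d), (y, k, b, q, s, u), (y, k, b, x, s, d), (y, p, y, q, s, u), (y, p, y, x, s, d), (y, s, a, q, s, u), (y, s, a, x, s, d), (y, z, y, q, s, u), (y, z, y, x, s, d)}.
π_{F, C, A, E, B} gives {(c, b, r, q, v), (c, w, r, q, v), (p, s, r, q, u), (p, w, r, q, u), (s, d, y, a, x), (s, d, y, b, x), (s, d, y, k, x), (s, d, y, p, x), (s, d, y, s, x), (s, d, y, z, x), (s, u, y, a, q), (s, u, y, b, q), (s, u, y, k, q), (s, u, y, p, q), (s, u, y, s, q), (s, u, y, z, q), (v, b, u, x, v), (v, b, u, z, v), (v, w, u, x, v), (v, w, u, z, v), (w, s, u, x, u), (w, s, u, z, u), (w, w, u, x, u), (w, w, u, z, u)}.
σ[B = v]: keep tuples satisfying B = v → {(c, b, r, q, v), (c, w, r, q, v), (v, b, u, x, v), (v, b, u, z, v), (v, w, u, x, v), (v, w, u, z, v)}
π_{E, B} gives {(q, v), (x, v), (z, v)} (3 duplicate(s) eliminated).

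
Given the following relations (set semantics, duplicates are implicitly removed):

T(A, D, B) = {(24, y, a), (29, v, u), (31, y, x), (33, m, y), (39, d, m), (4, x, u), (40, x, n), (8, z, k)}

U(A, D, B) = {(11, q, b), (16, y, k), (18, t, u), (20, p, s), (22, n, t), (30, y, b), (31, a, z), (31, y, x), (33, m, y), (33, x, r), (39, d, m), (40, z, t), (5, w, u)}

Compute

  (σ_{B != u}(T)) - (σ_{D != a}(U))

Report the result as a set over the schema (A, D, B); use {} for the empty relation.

{(24, y, a), (40, x, n), (8, z, k)}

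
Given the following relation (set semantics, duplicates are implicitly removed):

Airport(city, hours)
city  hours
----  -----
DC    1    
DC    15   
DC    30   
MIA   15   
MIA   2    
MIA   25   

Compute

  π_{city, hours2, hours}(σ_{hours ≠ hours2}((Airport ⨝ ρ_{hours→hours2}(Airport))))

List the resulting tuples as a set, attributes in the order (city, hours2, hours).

ρ[hours→hours2]: schema becomes (city, hours2); tuples unchanged.
Airport ⋈ ρ_{hours→hours2}(Airport) (natural join on city): {(DC, 1, 1), (DC, 1, 15), (DC, 1, 30), (DC, 15, 1), (DC, 15, 15), (DC, 15, 30), (DC, 30, 1), (DC, 30, 15), (DC, 30, 30), (MIA, 15, 15), (MIA, 15, 2), (MIA, 15, 25), (MIA, 2, 15), (MIA, 2, 2), (MIA, 2, 25), (MIA, 25, 15), (MIA, 25, 2), (MIA, 25, 25)}
Selection hours ≠ hours2: {(DC, 1, 15), (DC, 1, 30), (DC, 15, 1), (DC, 15, 30), (DC, 30, 1), (DC, 30, 15), (MIA, 15, 2), (MIA, 15, 25), (MIA, 2, 15), (MIA, 2, 25), (MIA, 25, 15), (MIA, 25, 2)}
π[city, hours2, hours]: project onto (city, hours2, hours) → {(DC, 1, 15), (DC, 1, 30), (DC, 15, 1), (DC, 15, 30), (DC, 30, 1), (DC, 30, 15), (MIA, 15, 2), (MIA, 15, 25), (MIA, 2, 15), (MIA, 2, 25), (MIA, 25, 15), (MIA, 25, 2)}

{(DC, 1, 15), (DC, 1, 30), (DC, 15, 1), (DC, 15, 30), (DC, 30, 1), (DC, 30, 15), (MIA, 15, 2), (MIA, 15, 25), (MIA, 2, 15), (MIA, 2, 25), (MIA, 25, 15), (MIA, 25, 2)}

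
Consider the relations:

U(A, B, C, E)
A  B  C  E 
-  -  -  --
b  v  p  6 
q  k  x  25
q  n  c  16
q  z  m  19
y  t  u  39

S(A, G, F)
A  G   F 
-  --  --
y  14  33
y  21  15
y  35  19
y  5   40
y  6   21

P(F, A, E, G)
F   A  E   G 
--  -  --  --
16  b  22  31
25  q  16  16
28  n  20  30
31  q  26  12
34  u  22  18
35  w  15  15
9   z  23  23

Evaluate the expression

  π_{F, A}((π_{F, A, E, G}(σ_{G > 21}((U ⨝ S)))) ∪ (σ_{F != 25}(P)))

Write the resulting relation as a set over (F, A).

Joining U and S on A yields {(y, t, u, 39, 14, 33), (y, t, u, 39, 21, 15), (y, t, u, 39, 35, 19), (y, t, u, 39, 5, 40), (y, t, u, 39, 6, 21)}.
Selection G > 21: {(y, t, u, 39, 35, 19)}
π_{F, A, E, G} gives {(19, y, 39, 35)}.
Selection F != 25: {(16, b, 22, 31), (28, n, 20, 30), (31, q, 26, 12), (34, u, 22, 18), (35, w, 15, 15), (9, z, 23, 23)}
Set union of the two operands is {(16, b, 22, 31), (19, y, 39, 35), (28, n, 20, 30), (31, q, 26, 12), (34, u, 22, 18), (35, w, 15, 15), (9, z, 23, 23)}.
π_{F, A} gives {(16, b), (19, y), (28, n), (31, q), (34, u), (35, w), (9, z)}.

{(16, b), (19, y), (28, n), (31, q), (34, u), (35, w), (9, z)}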